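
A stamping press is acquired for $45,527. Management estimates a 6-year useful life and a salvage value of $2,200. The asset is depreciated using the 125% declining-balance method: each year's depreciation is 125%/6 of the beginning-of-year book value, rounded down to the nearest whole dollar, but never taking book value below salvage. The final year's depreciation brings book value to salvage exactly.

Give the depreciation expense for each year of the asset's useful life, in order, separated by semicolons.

Depreciable base = $45,527 − $2,200 = $43,327.
Year 1: ⌊$45,527 × 125%/6⌋ = $9,484. Book value $36,043.
Year 2: ⌊$36,043 × 125%/6⌋ = $7,508. Book value $28,535.
Year 3: ⌊$28,535 × 125%/6⌋ = $5,944. Book value $22,591.
Year 4: ⌊$22,591 × 125%/6⌋ = $4,706. Book value $17,885.
Year 5: ⌊$17,885 × 125%/6⌋ = $3,726. Book value $14,159.
Year 6 (final): $14,159 − $2,200 = $11,959. Book value $2,200.

$9,484; $7,508; $5,944; $4,706; $3,726; $11,959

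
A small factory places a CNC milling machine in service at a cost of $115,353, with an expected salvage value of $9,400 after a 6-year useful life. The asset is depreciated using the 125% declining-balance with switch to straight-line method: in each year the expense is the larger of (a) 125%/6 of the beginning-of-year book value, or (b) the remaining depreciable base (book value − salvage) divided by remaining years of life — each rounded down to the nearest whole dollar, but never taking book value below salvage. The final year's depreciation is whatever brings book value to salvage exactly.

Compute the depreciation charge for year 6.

$15,725

Depreciable base = $115,353 − $9,400 = $105,953.
Year 1: DB = ⌊$115,353 × 125%/6⌋ = $24,031; SL = ⌊$105,953/6⌋ = $17,658 → take DB $24,031. Book value $91,322.
Year 2: DB = ⌊$91,322 × 125%/6⌋ = $19,025; SL = ⌊$81,922/5⌋ = $16,384 → take DB $19,025. Book value $72,297.
Year 3: DB = ⌊$72,297 × 125%/6⌋ = $15,061; SL = ⌊$62,897/4⌋ = $15,724 → take SL $15,724. Book value $56,573.
Year 4: DB = ⌊$56,573 × 125%/6⌋ = $11,786; SL = ⌊$47,173/3⌋ = $15,724 → take SL $15,724. Book value $40,849.
Year 5: DB = ⌊$40,849 × 125%/6⌋ = $8,510; SL = ⌊$31,449/2⌋ = $15,724 → take SL $15,724. Book value $25,125.
Year 6 (final): $25,125 − $9,400 = $15,725. Book value $9,400.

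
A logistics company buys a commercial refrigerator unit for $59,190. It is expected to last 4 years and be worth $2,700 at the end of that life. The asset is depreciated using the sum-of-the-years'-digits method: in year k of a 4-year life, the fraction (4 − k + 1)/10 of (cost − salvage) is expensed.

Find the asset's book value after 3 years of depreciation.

$8,349

Depreciable base = $59,190 − $2,700 = $56,490.
Sum of the years' digits = 4+3+2+1 = 10.
Year 1: $56,490 × 4/10 = $22,596. Book value $36,594.
Year 2: $56,490 × 3/10 = $16,947. Book value $19,647.
Year 3: $56,490 × 2/10 = $11,298. Book value $8,349.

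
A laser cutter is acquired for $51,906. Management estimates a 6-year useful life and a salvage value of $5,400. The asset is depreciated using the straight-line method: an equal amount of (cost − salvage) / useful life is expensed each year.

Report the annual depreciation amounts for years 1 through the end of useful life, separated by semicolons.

$7,751; $7,751; $7,751; $7,751; $7,751; $7,751

Depreciable base = $51,906 − $5,400 = $46,506.
Annual expense = $46,506 / 6 = $7,751.
End of year 1: book value $44,155.
End of year 2: book value $36,404.
End of year 3: book value $28,653.
End of year 4: book value $20,902.
End of year 5: book value $13,151.
End of year 6: book value $5,400.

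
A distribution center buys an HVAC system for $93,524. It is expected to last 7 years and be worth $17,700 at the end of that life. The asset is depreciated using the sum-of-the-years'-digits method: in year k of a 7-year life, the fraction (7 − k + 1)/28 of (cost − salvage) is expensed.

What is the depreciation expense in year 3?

Depreciable base = $93,524 − $17,700 = $75,824.
Sum of the years' digits = 7+6+5+4+3+2+1 = 28.
Year 1: $75,824 × 7/28 = $18,956. Book value $74,568.
Year 2: $75,824 × 6/28 = $16,248. Book value $58,320.
Year 3: $75,824 × 5/28 = $13,540. Book value $44,780.

$13,540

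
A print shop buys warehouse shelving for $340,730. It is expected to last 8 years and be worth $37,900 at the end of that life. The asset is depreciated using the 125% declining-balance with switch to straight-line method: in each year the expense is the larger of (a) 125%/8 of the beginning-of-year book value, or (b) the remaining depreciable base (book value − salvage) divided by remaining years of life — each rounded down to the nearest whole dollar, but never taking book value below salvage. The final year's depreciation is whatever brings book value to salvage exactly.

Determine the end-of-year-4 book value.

$171,316

Depreciable base = $340,730 − $37,900 = $302,830.
Year 1: DB = ⌊$340,730 × 125%/8⌋ = $53,239; SL = ⌊$302,830/8⌋ = $37,853 → take DB $53,239. Book value $287,491.
Year 2: DB = ⌊$287,491 × 125%/8⌋ = $44,920; SL = ⌊$249,591/7⌋ = $35,655 → take DB $44,920. Book value $242,571.
Year 3: DB = ⌊$242,571 × 125%/8⌋ = $37,901; SL = ⌊$204,671/6⌋ = $34,111 → take DB $37,901. Book value $204,670.
Year 4: DB = ⌊$204,670 × 125%/8⌋ = $31,979; SL = ⌊$166,770/5⌋ = $33,354 → take SL $33,354. Book value $171,316.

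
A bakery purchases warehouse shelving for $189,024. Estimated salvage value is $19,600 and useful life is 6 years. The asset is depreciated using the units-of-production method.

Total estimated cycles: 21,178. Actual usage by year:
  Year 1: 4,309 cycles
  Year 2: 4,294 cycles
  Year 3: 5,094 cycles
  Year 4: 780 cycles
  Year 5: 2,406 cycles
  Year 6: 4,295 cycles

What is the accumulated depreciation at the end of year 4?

$115,816

Depreciable base = $189,024 − $19,600 = $169,424.
Rate = $169,424 / 21,178 cycles = $8 per cycle.
Year 1: 4,309 × $8 = $34,472. Book value $154,552.
Year 2: 4,294 × $8 = $34,352. Book value $120,200.
Year 3: 5,094 × $8 = $40,752. Book value $79,448.
Year 4: 780 × $8 = $6,240. Book value $73,208.
Accumulated through year 4 = $189,024 − $73,208 = $115,816.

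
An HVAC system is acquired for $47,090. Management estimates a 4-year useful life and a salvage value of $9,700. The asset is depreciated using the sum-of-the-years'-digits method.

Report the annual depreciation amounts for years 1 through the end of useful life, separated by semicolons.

$14,956; $11,217; $7,478; $3,739

Depreciable base = $47,090 − $9,700 = $37,390.
Sum of the years' digits = 4+3+2+1 = 10.
Year 1: $37,390 × 4/10 = $14,956. Book value $32,134.
Year 2: $37,390 × 3/10 = $11,217. Book value $20,917.
Year 3: $37,390 × 2/10 = $7,478. Book value $13,439.
Year 4: $37,390 × 1/10 = $3,739. Book value $9,700.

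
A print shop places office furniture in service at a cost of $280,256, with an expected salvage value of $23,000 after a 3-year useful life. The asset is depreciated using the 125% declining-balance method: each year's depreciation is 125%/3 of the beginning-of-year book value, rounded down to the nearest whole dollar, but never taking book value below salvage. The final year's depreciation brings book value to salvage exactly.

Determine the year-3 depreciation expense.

Depreciable base = $280,256 − $23,000 = $257,256.
Year 1: ⌊$280,256 × 125%/3⌋ = $116,773. Book value $163,483.
Year 2: ⌊$163,483 × 125%/3⌋ = $68,117. Book value $95,366.
Year 3 (final): $95,366 − $23,000 = $72,366. Book value $23,000.

$72,366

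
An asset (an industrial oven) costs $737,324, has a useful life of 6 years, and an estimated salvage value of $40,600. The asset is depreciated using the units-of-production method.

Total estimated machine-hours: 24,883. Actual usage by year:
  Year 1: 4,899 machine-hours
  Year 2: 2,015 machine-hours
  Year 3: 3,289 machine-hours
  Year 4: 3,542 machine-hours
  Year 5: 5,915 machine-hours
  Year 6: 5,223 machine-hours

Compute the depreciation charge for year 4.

$99,176

Depreciable base = $737,324 − $40,600 = $696,724.
Rate = $696,724 / 24,883 machine-hours = $28 per machine-hour.
Year 1: 4,899 × $28 = $137,172. Book value $600,152.
Year 2: 2,015 × $28 = $56,420. Book value $543,732.
Year 3: 3,289 × $28 = $92,092. Book value $451,640.
Year 4: 3,542 × $28 = $99,176. Book value $352,464.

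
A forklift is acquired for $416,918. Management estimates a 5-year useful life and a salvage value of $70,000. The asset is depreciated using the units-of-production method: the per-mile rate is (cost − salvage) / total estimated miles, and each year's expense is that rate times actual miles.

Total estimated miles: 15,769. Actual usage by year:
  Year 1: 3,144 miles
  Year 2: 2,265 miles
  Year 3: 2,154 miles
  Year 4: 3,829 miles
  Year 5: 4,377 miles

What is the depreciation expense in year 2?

$49,830

Depreciable base = $416,918 − $70,000 = $346,918.
Rate = $346,918 / 15,769 miles = $22 per mile.
Year 1: 3,144 × $22 = $69,168. Book value $347,750.
Year 2: 2,265 × $22 = $49,830. Book value $297,920.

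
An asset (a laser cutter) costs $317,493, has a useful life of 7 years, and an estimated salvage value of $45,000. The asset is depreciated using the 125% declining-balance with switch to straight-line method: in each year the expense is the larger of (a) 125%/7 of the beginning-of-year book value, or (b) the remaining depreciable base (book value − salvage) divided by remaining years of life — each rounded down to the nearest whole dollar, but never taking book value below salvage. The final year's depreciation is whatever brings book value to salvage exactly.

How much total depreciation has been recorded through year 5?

$207,006

Depreciable base = $317,493 − $45,000 = $272,493.
Year 1: DB = ⌊$317,493 × 125%/7⌋ = $56,695; SL = ⌊$272,493/7⌋ = $38,927 → take DB $56,695. Book value $260,798.
Year 2: DB = ⌊$260,798 × 125%/7⌋ = $46,571; SL = ⌊$215,798/6⌋ = $35,966 → take DB $46,571. Book value $214,227.
Year 3: DB = ⌊$214,227 × 125%/7⌋ = $38,254; SL = ⌊$169,227/5⌋ = $33,845 → take DB $38,254. Book value $175,973.
Year 4: DB = ⌊$175,973 × 125%/7⌋ = $31,423; SL = ⌊$130,973/4⌋ = $32,743 → take SL $32,743. Book value $143,230.
Year 5: DB = ⌊$143,230 × 125%/7⌋ = $25,576; SL = ⌊$98,230/3⌋ = $32,743 → take SL $32,743. Book value $110,487.
Accumulated through year 5 = $317,493 − $110,487 = $207,006.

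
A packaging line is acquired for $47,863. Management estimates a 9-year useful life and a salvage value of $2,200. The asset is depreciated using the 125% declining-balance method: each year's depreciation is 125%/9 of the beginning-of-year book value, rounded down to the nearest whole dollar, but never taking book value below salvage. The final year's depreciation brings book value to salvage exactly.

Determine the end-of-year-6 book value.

Depreciable base = $47,863 − $2,200 = $45,663.
Year 1: ⌊$47,863 × 125%/9⌋ = $6,647. Book value $41,216.
Year 2: ⌊$41,216 × 125%/9⌋ = $5,724. Book value $35,492.
Year 3: ⌊$35,492 × 125%/9⌋ = $4,929. Book value $30,563.
Year 4: ⌊$30,563 × 125%/9⌋ = $4,244. Book value $26,319.
Year 5: ⌊$26,319 × 125%/9⌋ = $3,655. Book value $22,664.
Year 6: ⌊$22,664 × 125%/9⌋ = $3,147. Book value $19,517.

$19,517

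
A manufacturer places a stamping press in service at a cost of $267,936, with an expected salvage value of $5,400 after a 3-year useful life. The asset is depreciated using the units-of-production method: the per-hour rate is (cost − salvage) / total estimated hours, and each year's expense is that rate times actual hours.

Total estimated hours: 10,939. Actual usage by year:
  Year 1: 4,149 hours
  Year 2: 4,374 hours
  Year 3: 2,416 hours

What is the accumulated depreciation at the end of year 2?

Depreciable base = $267,936 − $5,400 = $262,536.
Rate = $262,536 / 10,939 hours = $24 per hour.
Year 1: 4,149 × $24 = $99,576. Book value $168,360.
Year 2: 4,374 × $24 = $104,976. Book value $63,384.
Accumulated through year 2 = $267,936 − $63,384 = $204,552.

$204,552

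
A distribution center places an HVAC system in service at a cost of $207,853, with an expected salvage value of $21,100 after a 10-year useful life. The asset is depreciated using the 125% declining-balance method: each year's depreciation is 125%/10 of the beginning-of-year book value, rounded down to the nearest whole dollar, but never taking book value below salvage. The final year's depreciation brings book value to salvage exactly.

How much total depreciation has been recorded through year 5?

Depreciable base = $207,853 − $21,100 = $186,753.
Year 1: ⌊$207,853 × 125%/10⌋ = $25,981. Book value $181,872.
Year 2: ⌊$181,872 × 125%/10⌋ = $22,734. Book value $159,138.
Year 3: ⌊$159,138 × 125%/10⌋ = $19,892. Book value $139,246.
Year 4: ⌊$139,246 × 125%/10⌋ = $17,405. Book value $121,841.
Year 5: ⌊$121,841 × 125%/10⌋ = $15,230. Book value $106,611.
Accumulated through year 5 = $207,853 − $106,611 = $101,242.

$101,242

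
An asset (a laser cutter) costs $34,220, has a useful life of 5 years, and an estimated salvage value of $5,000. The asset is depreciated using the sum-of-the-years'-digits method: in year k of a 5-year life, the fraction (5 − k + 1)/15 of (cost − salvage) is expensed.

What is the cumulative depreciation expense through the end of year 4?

$27,272

Depreciable base = $34,220 − $5,000 = $29,220.
Sum of the years' digits = 5+4+3+2+1 = 15.
Year 1: $29,220 × 5/15 = $9,740. Book value $24,480.
Year 2: $29,220 × 4/15 = $7,792. Book value $16,688.
Year 3: $29,220 × 3/15 = $5,844. Book value $10,844.
Year 4: $29,220 × 2/15 = $3,896. Book value $6,948.
Accumulated through year 4 = $34,220 − $6,948 = $27,272.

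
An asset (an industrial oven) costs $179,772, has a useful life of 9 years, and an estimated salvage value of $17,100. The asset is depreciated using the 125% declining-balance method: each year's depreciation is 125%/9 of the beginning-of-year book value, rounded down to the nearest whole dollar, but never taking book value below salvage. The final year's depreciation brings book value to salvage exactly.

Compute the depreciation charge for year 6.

$11,822

Depreciable base = $179,772 − $17,100 = $162,672.
Year 1: ⌊$179,772 × 125%/9⌋ = $24,968. Book value $154,804.
Year 2: ⌊$154,804 × 125%/9⌋ = $21,500. Book value $133,304.
Year 3: ⌊$133,304 × 125%/9⌋ = $18,514. Book value $114,790.
Year 4: ⌊$114,790 × 125%/9⌋ = $15,943. Book value $98,847.
Year 5: ⌊$98,847 × 125%/9⌋ = $13,728. Book value $85,119.
Year 6: ⌊$85,119 × 125%/9⌋ = $11,822. Book value $73,297.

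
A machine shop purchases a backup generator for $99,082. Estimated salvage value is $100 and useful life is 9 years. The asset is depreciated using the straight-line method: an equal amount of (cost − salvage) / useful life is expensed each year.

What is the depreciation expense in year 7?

Depreciable base = $99,082 − $100 = $98,982.
Annual expense = $98,982 / 9 = $10,998.

$10,998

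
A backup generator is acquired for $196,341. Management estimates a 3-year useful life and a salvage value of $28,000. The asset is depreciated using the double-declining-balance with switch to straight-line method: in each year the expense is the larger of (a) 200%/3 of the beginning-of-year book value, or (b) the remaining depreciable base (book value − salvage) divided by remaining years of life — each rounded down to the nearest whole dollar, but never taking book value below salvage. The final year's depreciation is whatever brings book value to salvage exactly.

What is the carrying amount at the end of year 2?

Depreciable base = $196,341 − $28,000 = $168,341.
Year 1: DB = ⌊$196,341 × 200%/3⌋ = $130,894; SL = ⌊$168,341/3⌋ = $56,113 → take DB $130,894. Book value $65,447.
Year 2: DB = ⌊$65,447 × 200%/3⌋ = $43,631; SL = ⌊$37,447/2⌋ = $18,723 → take DB $43,631, capped at $37,447. Book value $28,000.

$28,000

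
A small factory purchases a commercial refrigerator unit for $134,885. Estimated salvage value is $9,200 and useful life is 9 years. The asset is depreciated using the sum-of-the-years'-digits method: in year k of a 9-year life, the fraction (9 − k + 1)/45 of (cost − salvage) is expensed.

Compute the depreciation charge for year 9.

Depreciable base = $134,885 − $9,200 = $125,685.
Sum of the years' digits = 9+8+7+6+5+4+3+2+1 = 45.
Year 1: $125,685 × 9/45 = $25,137. Book value $109,748.
Year 2: $125,685 × 8/45 = $22,344. Book value $87,404.
Year 3: $125,685 × 7/45 = $19,551. Book value $67,853.
Year 4: $125,685 × 6/45 = $16,758. Book value $51,095.
Year 5: $125,685 × 5/45 = $13,965. Book value $37,130.
Year 6: $125,685 × 4/45 = $11,172. Book value $25,958.
Year 7: $125,685 × 3/45 = $8,379. Book value $17,579.
Year 8: $125,685 × 2/45 = $5,586. Book value $11,993.
Year 9: $125,685 × 1/45 = $2,793. Book value $9,200.

$2,793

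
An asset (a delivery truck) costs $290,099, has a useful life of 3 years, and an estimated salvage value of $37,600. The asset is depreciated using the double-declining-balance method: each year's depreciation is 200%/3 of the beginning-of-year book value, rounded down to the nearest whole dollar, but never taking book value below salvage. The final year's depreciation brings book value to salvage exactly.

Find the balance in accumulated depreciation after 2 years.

$252,499

Depreciable base = $290,099 − $37,600 = $252,499.
Year 1: ⌊$290,099 × 200%/3⌋ = $193,399. Book value $96,700.
Year 2: ⌊$96,700 × 200%/3⌋ = $64,466, capped at $59,100. Book value $37,600.
Accumulated through year 2 = $290,099 − $37,600 = $252,499.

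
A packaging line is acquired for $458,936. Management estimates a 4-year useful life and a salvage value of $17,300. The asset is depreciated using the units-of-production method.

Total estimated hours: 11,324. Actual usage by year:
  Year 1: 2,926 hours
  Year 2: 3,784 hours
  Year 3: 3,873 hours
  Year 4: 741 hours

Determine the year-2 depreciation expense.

Depreciable base = $458,936 − $17,300 = $441,636.
Rate = $441,636 / 11,324 hours = $39 per hour.
Year 1: 2,926 × $39 = $114,114. Book value $344,822.
Year 2: 3,784 × $39 = $147,576. Book value $197,246.

$147,576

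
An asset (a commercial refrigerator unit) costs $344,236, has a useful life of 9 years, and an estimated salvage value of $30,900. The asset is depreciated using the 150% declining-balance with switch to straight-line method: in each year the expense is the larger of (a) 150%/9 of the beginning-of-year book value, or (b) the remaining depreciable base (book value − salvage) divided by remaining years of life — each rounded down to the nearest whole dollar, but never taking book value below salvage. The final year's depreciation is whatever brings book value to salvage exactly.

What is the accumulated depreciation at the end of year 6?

Depreciable base = $344,236 − $30,900 = $313,336.
Year 1: DB = ⌊$344,236 × 150%/9⌋ = $57,372; SL = ⌊$313,336/9⌋ = $34,815 → take DB $57,372. Book value $286,864.
Year 2: DB = ⌊$286,864 × 150%/9⌋ = $47,810; SL = ⌊$255,964/8⌋ = $31,995 → take DB $47,810. Book value $239,054.
Year 3: DB = ⌊$239,054 × 150%/9⌋ = $39,842; SL = ⌊$208,154/7⌋ = $29,736 → take DB $39,842. Book value $199,212.
Year 4: DB = ⌊$199,212 × 150%/9⌋ = $33,202; SL = ⌊$168,312/6⌋ = $28,052 → take DB $33,202. Book value $166,010.
Year 5: DB = ⌊$166,010 × 150%/9⌋ = $27,668; SL = ⌊$135,110/5⌋ = $27,022 → take DB $27,668. Book value $138,342.
Year 6: DB = ⌊$138,342 × 150%/9⌋ = $23,057; SL = ⌊$107,442/4⌋ = $26,860 → take SL $26,860. Book value $111,482.
Accumulated through year 6 = $344,236 − $111,482 = $232,754.

$232,754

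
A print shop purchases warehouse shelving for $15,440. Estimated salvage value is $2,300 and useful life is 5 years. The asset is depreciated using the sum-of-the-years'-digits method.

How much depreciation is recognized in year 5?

$876

Depreciable base = $15,440 − $2,300 = $13,140.
Sum of the years' digits = 5+4+3+2+1 = 15.
Year 1: $13,140 × 5/15 = $4,380. Book value $11,060.
Year 2: $13,140 × 4/15 = $3,504. Book value $7,556.
Year 3: $13,140 × 3/15 = $2,628. Book value $4,928.
Year 4: $13,140 × 2/15 = $1,752. Book value $3,176.
Year 5: $13,140 × 1/15 = $876. Book value $2,300.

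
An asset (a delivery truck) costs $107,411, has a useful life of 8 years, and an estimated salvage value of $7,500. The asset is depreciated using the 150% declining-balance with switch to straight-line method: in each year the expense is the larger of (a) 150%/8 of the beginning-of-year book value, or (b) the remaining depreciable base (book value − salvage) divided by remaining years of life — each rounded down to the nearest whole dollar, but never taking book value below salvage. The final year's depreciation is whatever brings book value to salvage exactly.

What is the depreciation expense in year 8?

Depreciable base = $107,411 − $7,500 = $99,911.
Year 1: DB = ⌊$107,411 × 150%/8⌋ = $20,139; SL = ⌊$99,911/8⌋ = $12,488 → take DB $20,139. Book value $87,272.
Year 2: DB = ⌊$87,272 × 150%/8⌋ = $16,363; SL = ⌊$79,772/7⌋ = $11,396 → take DB $16,363. Book value $70,909.
Year 3: DB = ⌊$70,909 × 150%/8⌋ = $13,295; SL = ⌊$63,409/6⌋ = $10,568 → take DB $13,295. Book value $57,614.
Year 4: DB = ⌊$57,614 × 150%/8⌋ = $10,802; SL = ⌊$50,114/5⌋ = $10,022 → take DB $10,802. Book value $46,812.
Year 5: DB = ⌊$46,812 × 150%/8⌋ = $8,777; SL = ⌊$39,312/4⌋ = $9,828 → take SL $9,828. Book value $36,984.
Year 6: DB = ⌊$36,984 × 150%/8⌋ = $6,934; SL = ⌊$29,484/3⌋ = $9,828 → take SL $9,828. Book value $27,156.
Year 7: DB = ⌊$27,156 × 150%/8⌋ = $5,091; SL = ⌊$19,656/2⌋ = $9,828 → take SL $9,828. Book value $17,328.
Year 8 (final): $17,328 − $7,500 = $9,828. Book value $7,500.

$9,828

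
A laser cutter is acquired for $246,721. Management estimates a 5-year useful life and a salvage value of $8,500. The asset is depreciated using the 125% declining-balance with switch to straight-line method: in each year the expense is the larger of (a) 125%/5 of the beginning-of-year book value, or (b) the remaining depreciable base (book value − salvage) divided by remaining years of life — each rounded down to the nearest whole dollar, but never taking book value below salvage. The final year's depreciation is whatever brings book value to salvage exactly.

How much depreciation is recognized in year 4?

$43,427

Depreciable base = $246,721 − $8,500 = $238,221.
Year 1: DB = ⌊$246,721 × 125%/5⌋ = $61,680; SL = ⌊$238,221/5⌋ = $47,644 → take DB $61,680. Book value $185,041.
Year 2: DB = ⌊$185,041 × 125%/5⌋ = $46,260; SL = ⌊$176,541/4⌋ = $44,135 → take DB $46,260. Book value $138,781.
Year 3: DB = ⌊$138,781 × 125%/5⌋ = $34,695; SL = ⌊$130,281/3⌋ = $43,427 → take SL $43,427. Book value $95,354.
Year 4: DB = ⌊$95,354 × 125%/5⌋ = $23,838; SL = ⌊$86,854/2⌋ = $43,427 → take SL $43,427. Book value $51,927.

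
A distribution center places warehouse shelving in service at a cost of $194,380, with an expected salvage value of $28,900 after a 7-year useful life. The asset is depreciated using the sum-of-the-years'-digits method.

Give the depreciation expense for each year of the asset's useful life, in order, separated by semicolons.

Depreciable base = $194,380 − $28,900 = $165,480.
Sum of the years' digits = 7+6+5+4+3+2+1 = 28.
Year 1: $165,480 × 7/28 = $41,370. Book value $153,010.
Year 2: $165,480 × 6/28 = $35,460. Book value $117,550.
Year 3: $165,480 × 5/28 = $29,550. Book value $88,000.
Year 4: $165,480 × 4/28 = $23,640. Book value $64,360.
Year 5: $165,480 × 3/28 = $17,730. Book value $46,630.
Year 6: $165,480 × 2/28 = $11,820. Book value $34,810.
Year 7: $165,480 × 1/28 = $5,910. Book value $28,900.

$41,370; $35,460; $29,550; $23,640; $17,730; $11,820; $5,910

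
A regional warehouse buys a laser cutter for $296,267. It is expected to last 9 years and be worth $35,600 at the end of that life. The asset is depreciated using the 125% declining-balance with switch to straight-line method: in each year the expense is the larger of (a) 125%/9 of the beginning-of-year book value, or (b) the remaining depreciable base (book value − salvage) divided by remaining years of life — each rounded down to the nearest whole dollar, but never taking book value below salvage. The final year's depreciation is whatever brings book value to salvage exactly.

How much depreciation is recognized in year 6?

$25,460

Depreciable base = $296,267 − $35,600 = $260,667.
Year 1: DB = ⌊$296,267 × 125%/9⌋ = $41,148; SL = ⌊$260,667/9⌋ = $28,963 → take DB $41,148. Book value $255,119.
Year 2: DB = ⌊$255,119 × 125%/9⌋ = $35,433; SL = ⌊$219,519/8⌋ = $27,439 → take DB $35,433. Book value $219,686.
Year 3: DB = ⌊$219,686 × 125%/9⌋ = $30,511; SL = ⌊$184,086/7⌋ = $26,298 → take DB $30,511. Book value $189,175.
Year 4: DB = ⌊$189,175 × 125%/9⌋ = $26,274; SL = ⌊$153,575/6⌋ = $25,595 → take DB $26,274. Book value $162,901.
Year 5: DB = ⌊$162,901 × 125%/9⌋ = $22,625; SL = ⌊$127,301/5⌋ = $25,460 → take SL $25,460. Book value $137,441.
Year 6: DB = ⌊$137,441 × 125%/9⌋ = $19,089; SL = ⌊$101,841/4⌋ = $25,460 → take SL $25,460. Book value $111,981.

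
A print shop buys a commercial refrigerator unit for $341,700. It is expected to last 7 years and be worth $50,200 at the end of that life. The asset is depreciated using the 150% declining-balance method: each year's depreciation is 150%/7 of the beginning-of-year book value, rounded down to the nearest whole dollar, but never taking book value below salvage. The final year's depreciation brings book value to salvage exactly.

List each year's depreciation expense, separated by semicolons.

Depreciable base = $341,700 − $50,200 = $291,500.
Year 1: ⌊$341,700 × 150%/7⌋ = $73,221. Book value $268,479.
Year 2: ⌊$268,479 × 150%/7⌋ = $57,531. Book value $210,948.
Year 3: ⌊$210,948 × 150%/7⌋ = $45,203. Book value $165,745.
Year 4: ⌊$165,745 × 150%/7⌋ = $35,516. Book value $130,229.
Year 5: ⌊$130,229 × 150%/7⌋ = $27,906. Book value $102,323.
Year 6: ⌊$102,323 × 150%/7⌋ = $21,926. Book value $80,397.
Year 7 (final): $80,397 − $50,200 = $30,197. Book value $50,200.

$73,221; $57,531; $45,203; $35,516; $27,906; $21,926; $30,197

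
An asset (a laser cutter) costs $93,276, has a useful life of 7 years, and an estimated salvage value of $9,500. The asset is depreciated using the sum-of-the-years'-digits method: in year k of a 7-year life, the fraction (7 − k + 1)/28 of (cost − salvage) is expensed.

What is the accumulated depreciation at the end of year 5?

$74,800

Depreciable base = $93,276 − $9,500 = $83,776.
Sum of the years' digits = 7+6+5+4+3+2+1 = 28.
Year 1: $83,776 × 7/28 = $20,944. Book value $72,332.
Year 2: $83,776 × 6/28 = $17,952. Book value $54,380.
Year 3: $83,776 × 5/28 = $14,960. Book value $39,420.
Year 4: $83,776 × 4/28 = $11,968. Book value $27,452.
Year 5: $83,776 × 3/28 = $8,976. Book value $18,476.
Accumulated through year 5 = $93,276 − $18,476 = $74,800.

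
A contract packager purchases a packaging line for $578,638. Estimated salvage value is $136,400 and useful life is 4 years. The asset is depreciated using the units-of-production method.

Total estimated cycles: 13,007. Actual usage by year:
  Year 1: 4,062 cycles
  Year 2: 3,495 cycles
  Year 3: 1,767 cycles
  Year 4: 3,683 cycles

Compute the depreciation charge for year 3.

$60,078

Depreciable base = $578,638 − $136,400 = $442,238.
Rate = $442,238 / 13,007 cycles = $34 per cycle.
Year 1: 4,062 × $34 = $138,108. Book value $440,530.
Year 2: 3,495 × $34 = $118,830. Book value $321,700.
Year 3: 1,767 × $34 = $60,078. Book value $261,622.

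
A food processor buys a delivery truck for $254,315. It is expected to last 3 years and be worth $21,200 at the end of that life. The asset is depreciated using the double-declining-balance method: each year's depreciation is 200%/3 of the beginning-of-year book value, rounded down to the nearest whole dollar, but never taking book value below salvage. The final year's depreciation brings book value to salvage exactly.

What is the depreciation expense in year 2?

Depreciable base = $254,315 − $21,200 = $233,115.
Year 1: ⌊$254,315 × 200%/3⌋ = $169,543. Book value $84,772.
Year 2: ⌊$84,772 × 200%/3⌋ = $56,514. Book value $28,258.

$56,514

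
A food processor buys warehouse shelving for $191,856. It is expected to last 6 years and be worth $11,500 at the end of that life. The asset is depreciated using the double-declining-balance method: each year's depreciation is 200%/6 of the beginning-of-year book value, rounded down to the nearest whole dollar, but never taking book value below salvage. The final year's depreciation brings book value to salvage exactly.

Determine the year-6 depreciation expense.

$13,766

Depreciable base = $191,856 − $11,500 = $180,356.
Year 1: ⌊$191,856 × 200%/6⌋ = $63,952. Book value $127,904.
Year 2: ⌊$127,904 × 200%/6⌋ = $42,634. Book value $85,270.
Year 3: ⌊$85,270 × 200%/6⌋ = $28,423. Book value $56,847.
Year 4: ⌊$56,847 × 200%/6⌋ = $18,949. Book value $37,898.
Year 5: ⌊$37,898 × 200%/6⌋ = $12,632. Book value $25,266.
Year 6 (final): $25,266 − $11,500 = $13,766. Book value $11,500.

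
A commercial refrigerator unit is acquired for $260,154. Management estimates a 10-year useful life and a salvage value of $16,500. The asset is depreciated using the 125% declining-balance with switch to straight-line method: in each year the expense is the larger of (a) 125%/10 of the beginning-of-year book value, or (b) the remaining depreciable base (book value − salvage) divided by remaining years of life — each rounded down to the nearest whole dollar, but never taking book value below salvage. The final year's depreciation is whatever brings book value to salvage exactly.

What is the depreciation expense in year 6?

$22,540

Depreciable base = $260,154 − $16,500 = $243,654.
Year 1: DB = ⌊$260,154 × 125%/10⌋ = $32,519; SL = ⌊$243,654/10⌋ = $24,365 → take DB $32,519. Book value $227,635.
Year 2: DB = ⌊$227,635 × 125%/10⌋ = $28,454; SL = ⌊$211,135/9⌋ = $23,459 → take DB $28,454. Book value $199,181.
Year 3: DB = ⌊$199,181 × 125%/10⌋ = $24,897; SL = ⌊$182,681/8⌋ = $22,835 → take DB $24,897. Book value $174,284.
Year 4: DB = ⌊$174,284 × 125%/10⌋ = $21,785; SL = ⌊$157,784/7⌋ = $22,540 → take SL $22,540. Book value $151,744.
Year 5: DB = ⌊$151,744 × 125%/10⌋ = $18,968; SL = ⌊$135,244/6⌋ = $22,540 → take SL $22,540. Book value $129,204.
Year 6: DB = ⌊$129,204 × 125%/10⌋ = $16,150; SL = ⌊$112,704/5⌋ = $22,540 → take SL $22,540. Book value $106,664.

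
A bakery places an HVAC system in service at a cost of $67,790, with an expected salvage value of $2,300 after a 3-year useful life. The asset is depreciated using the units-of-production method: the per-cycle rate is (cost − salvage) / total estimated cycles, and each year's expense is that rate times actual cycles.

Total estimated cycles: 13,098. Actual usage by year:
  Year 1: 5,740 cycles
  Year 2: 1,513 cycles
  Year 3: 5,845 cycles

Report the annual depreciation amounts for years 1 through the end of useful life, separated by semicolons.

$28,700; $7,565; $29,225

Depreciable base = $67,790 − $2,300 = $65,490.
Rate = $65,490 / 13,098 cycles = $5 per cycle.
Year 1: 5,740 × $5 = $28,700. Book value $39,090.
Year 2: 1,513 × $5 = $7,565. Book value $31,525.
Year 3: 5,845 × $5 = $29,225. Book value $2,300.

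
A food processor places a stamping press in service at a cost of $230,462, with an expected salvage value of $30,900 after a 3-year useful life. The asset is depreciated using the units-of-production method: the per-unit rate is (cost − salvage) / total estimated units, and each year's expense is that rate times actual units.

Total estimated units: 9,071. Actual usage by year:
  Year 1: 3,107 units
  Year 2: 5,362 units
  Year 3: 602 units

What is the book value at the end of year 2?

$44,144

Depreciable base = $230,462 − $30,900 = $199,562.
Rate = $199,562 / 9,071 units = $22 per unit.
Year 1: 3,107 × $22 = $68,354. Book value $162,108.
Year 2: 5,362 × $22 = $117,964. Book value $44,144.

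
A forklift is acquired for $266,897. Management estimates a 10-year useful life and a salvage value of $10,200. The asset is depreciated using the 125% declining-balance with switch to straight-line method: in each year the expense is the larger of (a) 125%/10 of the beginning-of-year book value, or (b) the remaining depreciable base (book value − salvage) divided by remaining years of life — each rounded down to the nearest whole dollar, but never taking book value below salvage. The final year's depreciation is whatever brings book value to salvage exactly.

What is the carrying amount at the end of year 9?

Depreciable base = $266,897 − $10,200 = $256,697.
Year 1: DB = ⌊$266,897 × 125%/10⌋ = $33,362; SL = ⌊$256,697/10⌋ = $25,669 → take DB $33,362. Book value $233,535.
Year 2: DB = ⌊$233,535 × 125%/10⌋ = $29,191; SL = ⌊$223,335/9⌋ = $24,815 → take DB $29,191. Book value $204,344.
Year 3: DB = ⌊$204,344 × 125%/10⌋ = $25,543; SL = ⌊$194,144/8⌋ = $24,268 → take DB $25,543. Book value $178,801.
Year 4: DB = ⌊$178,801 × 125%/10⌋ = $22,350; SL = ⌊$168,601/7⌋ = $24,085 → take SL $24,085. Book value $154,716.
Year 5: DB = ⌊$154,716 × 125%/10⌋ = $19,339; SL = ⌊$144,516/6⌋ = $24,086 → take SL $24,086. Book value $130,630.
Year 6: DB = ⌊$130,630 × 125%/10⌋ = $16,328; SL = ⌊$120,430/5⌋ = $24,086 → take SL $24,086. Book value $106,544.
Year 7: DB = ⌊$106,544 × 125%/10⌋ = $13,318; SL = ⌊$96,344/4⌋ = $24,086 → take SL $24,086. Book value $82,458.
Year 8: DB = ⌊$82,458 × 125%/10⌋ = $10,307; SL = ⌊$72,258/3⌋ = $24,086 → take SL $24,086. Book value $58,372.
Year 9: DB = ⌊$58,372 × 125%/10⌋ = $7,296; SL = ⌊$48,172/2⌋ = $24,086 → take SL $24,086. Book value $34,286.

$34,286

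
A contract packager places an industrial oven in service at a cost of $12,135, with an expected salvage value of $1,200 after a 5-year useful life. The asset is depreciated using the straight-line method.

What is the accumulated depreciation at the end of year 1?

$2,187

Depreciable base = $12,135 − $1,200 = $10,935.
Annual expense = $10,935 / 5 = $2,187.
End of year 1: book value $9,948.
Accumulated through year 1 = $12,135 − $9,948 = $2,187.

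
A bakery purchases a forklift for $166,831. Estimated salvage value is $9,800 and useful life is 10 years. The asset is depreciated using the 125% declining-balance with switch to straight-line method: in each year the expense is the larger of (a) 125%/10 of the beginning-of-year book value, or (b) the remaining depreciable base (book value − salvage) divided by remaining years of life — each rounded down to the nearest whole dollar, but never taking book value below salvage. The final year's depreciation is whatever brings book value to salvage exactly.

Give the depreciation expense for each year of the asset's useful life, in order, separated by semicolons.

Depreciable base = $166,831 − $9,800 = $157,031.
Year 1: DB = ⌊$166,831 × 125%/10⌋ = $20,853; SL = ⌊$157,031/10⌋ = $15,703 → take DB $20,853. Book value $145,978.
Year 2: DB = ⌊$145,978 × 125%/10⌋ = $18,247; SL = ⌊$136,178/9⌋ = $15,130 → take DB $18,247. Book value $127,731.
Year 3: DB = ⌊$127,731 × 125%/10⌋ = $15,966; SL = ⌊$117,931/8⌋ = $14,741 → take DB $15,966. Book value $111,765.
Year 4: DB = ⌊$111,765 × 125%/10⌋ = $13,970; SL = ⌊$101,965/7⌋ = $14,566 → take SL $14,566. Book value $97,199.
Year 5: DB = ⌊$97,199 × 125%/10⌋ = $12,149; SL = ⌊$87,399/6⌋ = $14,566 → take SL $14,566. Book value $82,633.
Year 6: DB = ⌊$82,633 × 125%/10⌋ = $10,329; SL = ⌊$72,833/5⌋ = $14,566 → take SL $14,566. Book value $68,067.
Year 7: DB = ⌊$68,067 × 125%/10⌋ = $8,508; SL = ⌊$58,267/4⌋ = $14,566 → take SL $14,566. Book value $53,501.
Year 8: DB = ⌊$53,501 × 125%/10⌋ = $6,687; SL = ⌊$43,701/3⌋ = $14,567 → take SL $14,567. Book value $38,934.
Year 9: DB = ⌊$38,934 × 125%/10⌋ = $4,866; SL = ⌊$29,134/2⌋ = $14,567 → take SL $14,567. Book value $24,367.
Year 10 (final): $24,367 − $9,800 = $14,567. Book value $9,800.

$20,853; $18,247; $15,966; $14,566; $14,566; $14,566; $14,566; $14,567; $14,567; $14,567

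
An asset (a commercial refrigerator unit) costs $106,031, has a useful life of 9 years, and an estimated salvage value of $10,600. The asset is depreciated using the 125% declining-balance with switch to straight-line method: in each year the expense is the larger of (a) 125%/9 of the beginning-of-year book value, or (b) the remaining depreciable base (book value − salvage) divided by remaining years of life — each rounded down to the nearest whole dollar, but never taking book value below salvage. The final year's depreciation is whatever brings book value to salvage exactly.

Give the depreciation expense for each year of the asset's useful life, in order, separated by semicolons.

$14,726; $12,681; $10,920; $9,517; $9,517; $9,517; $9,517; $9,518; $9,518

Depreciable base = $106,031 − $10,600 = $95,431.
Year 1: DB = ⌊$106,031 × 125%/9⌋ = $14,726; SL = ⌊$95,431/9⌋ = $10,603 → take DB $14,726. Book value $91,305.
Year 2: DB = ⌊$91,305 × 125%/9⌋ = $12,681; SL = ⌊$80,705/8⌋ = $10,088 → take DB $12,681. Book value $78,624.
Year 3: DB = ⌊$78,624 × 125%/9⌋ = $10,920; SL = ⌊$68,024/7⌋ = $9,717 → take DB $10,920. Book value $67,704.
Year 4: DB = ⌊$67,704 × 125%/9⌋ = $9,403; SL = ⌊$57,104/6⌋ = $9,517 → take SL $9,517. Book value $58,187.
Year 5: DB = ⌊$58,187 × 125%/9⌋ = $8,081; SL = ⌊$47,587/5⌋ = $9,517 → take SL $9,517. Book value $48,670.
Year 6: DB = ⌊$48,670 × 125%/9⌋ = $6,759; SL = ⌊$38,070/4⌋ = $9,517 → take SL $9,517. Book value $39,153.
Year 7: DB = ⌊$39,153 × 125%/9⌋ = $5,437; SL = ⌊$28,553/3⌋ = $9,517 → take SL $9,517. Book value $29,636.
Year 8: DB = ⌊$29,636 × 125%/9⌋ = $4,116; SL = ⌊$19,036/2⌋ = $9,518 → take SL $9,518. Book value $20,118.
Year 9 (final): $20,118 − $10,600 = $9,518. Book value $10,600.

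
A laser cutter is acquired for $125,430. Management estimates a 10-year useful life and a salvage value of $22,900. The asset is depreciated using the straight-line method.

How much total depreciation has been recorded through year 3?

$30,759

Depreciable base = $125,430 − $22,900 = $102,530.
Annual expense = $102,530 / 10 = $10,253.
End of year 1: book value $115,177.
End of year 2: book value $104,924.
End of year 3: book value $94,671.
Accumulated through year 3 = $125,430 − $94,671 = $30,759.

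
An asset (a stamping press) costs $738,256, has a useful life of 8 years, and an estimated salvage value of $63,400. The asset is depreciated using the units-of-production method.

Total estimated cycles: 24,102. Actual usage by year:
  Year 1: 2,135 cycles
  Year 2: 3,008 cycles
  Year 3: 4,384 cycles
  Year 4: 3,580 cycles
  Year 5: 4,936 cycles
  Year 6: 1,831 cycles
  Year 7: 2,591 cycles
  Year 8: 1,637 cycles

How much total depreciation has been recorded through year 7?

$629,020

Depreciable base = $738,256 − $63,400 = $674,856.
Rate = $674,856 / 24,102 cycles = $28 per cycle.
Year 1: 2,135 × $28 = $59,780. Book value $678,476.
Year 2: 3,008 × $28 = $84,224. Book value $594,252.
Year 3: 4,384 × $28 = $122,752. Book value $471,500.
Year 4: 3,580 × $28 = $100,240. Book value $371,260.
Year 5: 4,936 × $28 = $138,208. Book value $233,052.
Year 6: 1,831 × $28 = $51,268. Book value $181,784.
Year 7: 2,591 × $28 = $72,548. Book value $109,236.
Accumulated through year 7 = $738,256 − $109,236 = $629,020.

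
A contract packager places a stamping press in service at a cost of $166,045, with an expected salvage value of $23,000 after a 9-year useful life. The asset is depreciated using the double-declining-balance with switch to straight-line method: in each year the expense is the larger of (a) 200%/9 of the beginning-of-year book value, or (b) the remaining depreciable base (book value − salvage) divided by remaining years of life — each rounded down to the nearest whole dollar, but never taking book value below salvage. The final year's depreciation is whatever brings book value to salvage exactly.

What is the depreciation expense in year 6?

Depreciable base = $166,045 − $23,000 = $143,045.
Year 1: DB = ⌊$166,045 × 200%/9⌋ = $36,898; SL = ⌊$143,045/9⌋ = $15,893 → take DB $36,898. Book value $129,147.
Year 2: DB = ⌊$129,147 × 200%/9⌋ = $28,699; SL = ⌊$106,147/8⌋ = $13,268 → take DB $28,699. Book value $100,448.
Year 3: DB = ⌊$100,448 × 200%/9⌋ = $22,321; SL = ⌊$77,448/7⌋ = $11,064 → take DB $22,321. Book value $78,127.
Year 4: DB = ⌊$78,127 × 200%/9⌋ = $17,361; SL = ⌊$55,127/6⌋ = $9,187 → take DB $17,361. Book value $60,766.
Year 5: DB = ⌊$60,766 × 200%/9⌋ = $13,503; SL = ⌊$37,766/5⌋ = $7,553 → take DB $13,503. Book value $47,263.
Year 6: DB = ⌊$47,263 × 200%/9⌋ = $10,502; SL = ⌊$24,263/4⌋ = $6,065 → take DB $10,502. Book value $36,761.

$10,502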